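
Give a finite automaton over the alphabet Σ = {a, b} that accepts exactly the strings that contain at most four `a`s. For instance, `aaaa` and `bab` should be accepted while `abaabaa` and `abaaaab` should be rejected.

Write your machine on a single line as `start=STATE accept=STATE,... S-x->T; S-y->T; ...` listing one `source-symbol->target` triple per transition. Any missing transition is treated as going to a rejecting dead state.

start=q0; accept=q0,q1,q2,q3,q4; q0-a->q1; q0-b->q0; q1-a->q2; q1-b->q1; q2-a->q3; q2-b->q2; q3-a->q4; q3-b->q3; q4-a->q5; q4-b->q4; q5-a->q5; q5-b->q5

Count `a`s, saturating at 5: states q0 through q4 mean 0 through 4 `a`s seen; q5 means more than 4. Each `a` increments (capped at q5); other symbols loop. Accept from {q0, q1, q2, q3, q4}.
With 6 states:
        a   b  
>* q0   q1  q0 
 * q1   q2  q1 
 * q2   q3  q2 
 * q3   q4  q3 
 * q4   q5  q4 
   q5   q5  q5 
(> = start, * = accepting)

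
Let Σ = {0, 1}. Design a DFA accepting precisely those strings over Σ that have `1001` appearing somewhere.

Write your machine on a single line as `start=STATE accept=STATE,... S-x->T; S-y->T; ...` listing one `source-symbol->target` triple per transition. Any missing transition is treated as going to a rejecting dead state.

start=S0; accept=S4; S0-0->S0; S0-1->S1; S1-0->S2; S1-1->S1; S2-0->S3; S2-1->S1; S3-0->S0; S3-1->S4; S4-0->S4; S4-1->S4

States S0..S3 record the length of the longest prefix of `1001` that matches the current input suffix. Reaching S4 means `1001` has been seen, and we stay there forever. Accept from S4.
        0   1  
>  S0   S0  S1 
   S1   S2  S1 
   S2   S3  S1 
   S3   S0  S4 
 * S4   S4  S4 
(> = start, * = accepting)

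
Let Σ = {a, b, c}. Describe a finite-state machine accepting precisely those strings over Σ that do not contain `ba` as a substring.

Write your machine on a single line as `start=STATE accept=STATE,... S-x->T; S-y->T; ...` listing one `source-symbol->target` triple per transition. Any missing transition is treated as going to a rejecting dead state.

start=s0; accept=s0,s1; s0-a->s0; s0-b->s1; s0-c->s0; s1-a->s2; s1-b->s1; s1-c->s0; s2-a->s2; s2-b->s2; s2-c->s2

Track partial matches of the forbidden pattern `ba`. State s2 is a dead state reached once `ba` has occurred; every other state accepts. s0 means no part of `ba` is currently matched.
With 3 states:
        a   b   c  
>* s0   s0  s1  s0 
 * s1   s2  s1  s0 
   s2   s2  s2  s2 
(> = start, * = accepting)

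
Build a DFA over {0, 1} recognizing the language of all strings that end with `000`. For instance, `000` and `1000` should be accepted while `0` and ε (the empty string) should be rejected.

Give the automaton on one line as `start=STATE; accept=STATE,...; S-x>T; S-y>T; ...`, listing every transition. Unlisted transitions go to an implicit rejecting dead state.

start=S0; accept=S3; S0-0>S1; S0-1>S0; S1-0>S2; S1-1>S0; S2-0>S3; S2-1>S0; S3-0>S3; S3-1>S0

Let each state record the length of the longest suffix of the input read so far that is also a prefix of `000`. S1 means the last symbol is `0`; S2 means the last 2 symbols are `00`; S3 means the last 3 symbols are `000`. Accept only at S3, where the string currently ends in `000`.
With 4 states:
        0   1  
>  S0   S1  S0 
   S1   S2  S0 
   S2   S3  S0 
 * S3   S3  S0 
(> = start, * = accepting)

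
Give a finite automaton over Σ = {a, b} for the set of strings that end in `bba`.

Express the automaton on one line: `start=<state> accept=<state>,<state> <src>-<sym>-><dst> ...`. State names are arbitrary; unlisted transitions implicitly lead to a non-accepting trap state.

Remember how much of `bba` the current input suffix matches. State S0 means no match yet; S1 means the last symbol is `b`; S2 means the last 2 symbols are `bb`; S3 means the last 3 symbols are `bba`. Only S3 accepts. On a mismatch, fall back to the longest proper suffix that is still a prefix of `bba`.
4 states suffice.
        a   b  
>  S0   S0  S1 
   S1   S0  S2 
   S2   S3  S2 
 * S3   S0  S1 
(> = start, * = accepting)

start=S0 accept=S3 S0-a->S0 S0-b->S1 S1-a->S0 S1-b->S2 S2-a->S3 S2-b->S2 S3-a->S0 S3-b->S1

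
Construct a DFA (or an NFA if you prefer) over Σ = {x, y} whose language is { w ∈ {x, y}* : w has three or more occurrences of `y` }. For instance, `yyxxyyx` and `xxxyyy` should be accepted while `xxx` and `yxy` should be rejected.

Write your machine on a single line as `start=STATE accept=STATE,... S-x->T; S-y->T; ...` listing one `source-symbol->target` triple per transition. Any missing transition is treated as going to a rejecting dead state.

Count `y`s, saturating at 4: states A through D mean 0 through 3 `y`s seen; E means more than 3. Each `y` increments (capped at E); other symbols loop. Accept from {D, E}.
With 5 states:
       x  y 
>  A   A  B 
   B   B  C 
   C   C  D 
 * D   D  E 
 * E   E  E 
(> = start, * = accepting)

start=A; accept=D,E; A-x->A; A-y->B; B-x->B; B-y->C; C-x->C; C-y->D; D-x->D; D-y->E; E-x->E; E-y->E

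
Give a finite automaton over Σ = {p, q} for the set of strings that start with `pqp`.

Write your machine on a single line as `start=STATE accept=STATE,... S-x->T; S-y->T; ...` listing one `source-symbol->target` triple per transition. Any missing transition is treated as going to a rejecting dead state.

start=s0; accept=s3; s0-p->s1; s0-q->s4; s1-p->s4; s1-q->s2; s2-p->s3; s2-q->s4; s3-p->s3; s3-q->s3; s4-p->s4; s4-q->s4

Check the first 3 symbols one by one: s0 through s2 record how many have matched `pqp` so far; any wrong symbol goes to the dead state s4. After all 3 match we enter the accepting sink s3.
5 states suffice.
        p   q  
>  s0   s1  s4 
   s1   s4  s2 
   s2   s3  s4 
 * s3   s3  s3 
   s4   s4  s4 
(> = start, * = accepting)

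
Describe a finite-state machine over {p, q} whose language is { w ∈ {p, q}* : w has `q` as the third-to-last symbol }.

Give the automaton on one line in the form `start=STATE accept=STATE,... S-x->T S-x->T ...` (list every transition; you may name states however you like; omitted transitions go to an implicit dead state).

A DFA must remember the last 3 symbols (since which symbol is third-to-last isn't known until the input ends). Use one state per possible window of the last ≤3 symbols; accept from those whose window starts with `q`.
With 15 states:
          p    q  
>  s0     s1   s2 
   s1     s3   s4 
   s2     s5   s6 
   s3     s7   s8 
   s4     s9  s10 
   s5    s11  s12 
   s6    s13  s14 
   s7     s7   s8 
   s8     s9  s10 
   s9    s11  s12 
   s10   s13  s14 
 * s11    s7   s8 
 * s12    s9  s10 
 * s13   s11  s12 
 * s14   s13  s14 
(> = start, * = accepting)

start=s0 accept=s11,s12,s13,s14 s0-p->s1 s0-q->s2 s1-p->s3 s1-q->s4 s2-p->s5 s2-q->s6 s3-p->s7 s3-q->s8 s4-p->s9 s4-q->s10 s5-p->s11 s5-q->s12 s6-p->s13 s6-q->s14 s7-p->s7 s7-q->s8 s8-p->s9 s8-q->s10 s9-p->s11 s9-q->s12 s10-p->s13 s10-q->s14 s11-p->s7 s11-q->s8 s12-p->s9 s12-q->s10 s13-p->s11 s13-q->s12 s14-p->s13 s14-q->s14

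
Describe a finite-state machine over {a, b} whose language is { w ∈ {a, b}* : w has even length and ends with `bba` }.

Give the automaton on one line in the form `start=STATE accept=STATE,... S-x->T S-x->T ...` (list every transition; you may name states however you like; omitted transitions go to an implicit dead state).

start=q0 accept=q7 q0-a->q1 q0-b->q2 q1-a->q0 q1-b->q3 q2-a->q0 q2-b->q4 q3-a->q1 q3-b->q5 q4-a->q6 q4-b->q5 q5-a->q7 q5-b->q4 q6-a->q0 q6-b->q3 q7-a->q1 q7-b->q2

Build one automaton per condition and run them in lockstep. The first has 2 states tracking the input length modulo 2; the second has 4 states tracking how much of the suffix `bba` has currently been matched. A product state is a pair (one from each), accepting exactly when both do.
An 8-state machine:
        a   b  
>  q0   q1  q2 
   q1   q0  q3 
   q2   q0  q4 
   q3   q1  q5 
   q4   q6  q5 
   q5   q7  q4 
   q6   q0  q3 
 * q7   q1  q2 
(> = start, * = accepting)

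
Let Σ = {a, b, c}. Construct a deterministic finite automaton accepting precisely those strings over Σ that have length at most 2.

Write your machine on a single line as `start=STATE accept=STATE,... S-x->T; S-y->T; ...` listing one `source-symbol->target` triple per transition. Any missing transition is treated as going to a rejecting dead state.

Count input length up to 3: every symbol moves from S0 toward S3, which means 'more than 2' and absorbs. Accept from {S0, S1, S2}.
With 4 states:
        a   b   c  
>* S0   S1  S1  S1 
 * S1   S2  S2  S2 
 * S2   S3  S3  S3 
   S3   S3  S3  S3 
(> = start, * = accepting)

start=S0; accept=S0,S1,S2; S0-a->S1; S0-b->S1; S0-c->S1; S1-a->S2; S1-b->S2; S1-c->S2; S2-a->S3; S2-b->S3; S2-c->S3; S3-a->S3; S3-b->S3; S3-c->S3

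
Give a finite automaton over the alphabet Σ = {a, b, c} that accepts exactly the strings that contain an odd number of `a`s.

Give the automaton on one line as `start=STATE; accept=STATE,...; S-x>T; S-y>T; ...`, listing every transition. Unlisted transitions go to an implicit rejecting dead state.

start=s0; accept=s1; s0-a>s1; s0-b>s0; s0-c>s0; s1-a>s0; s1-b>s1; s1-c>s1

The only thing that matters is how many `a`s have appeared, reduced mod 2. Use one state per residue: s0 for 0, …, s1 for 1. Reading `a` moves to the next residue; anything else stays put. s1 is accepting.
A 2-state machine:
        a   b   c  
>  s0   s1  s0  s0 
 * s1   s0  s1  s1 
(> = start, * = accepting)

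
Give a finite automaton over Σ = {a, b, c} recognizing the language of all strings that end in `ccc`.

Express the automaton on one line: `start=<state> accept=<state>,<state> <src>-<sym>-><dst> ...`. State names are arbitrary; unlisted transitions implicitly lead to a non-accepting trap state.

start=s0 accept=s3 s0-a->s0 s0-b->s0 s0-c->s1 s1-a->s0 s1-b->s0 s1-c->s2 s2-a->s0 s2-b->s0 s2-c->s3 s3-a->s0 s3-b->s0 s3-c->s3

Remember how much of `ccc` the current input suffix matches. State s0 means no match yet; s1 means the last symbol is `c`; s2 means the last 2 symbols are `cc`; s3 means the last 3 symbols are `ccc`. Only s3 accepts. On a mismatch, fall back to the longest proper suffix that is still a prefix of `ccc`.
A 4-state machine:
        a   b   c  
>  s0   s0  s0  s1 
   s1   s0  s0  s2 
   s2   s0  s0  s3 
 * s3   s0  s0  s3 
(> = start, * = accepting)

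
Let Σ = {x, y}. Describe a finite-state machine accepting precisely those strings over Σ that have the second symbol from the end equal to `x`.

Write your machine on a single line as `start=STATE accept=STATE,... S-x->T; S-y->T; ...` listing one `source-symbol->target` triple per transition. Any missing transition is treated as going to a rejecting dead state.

start=S0; accept=S3,S4; S0-x->S1; S0-y->S2; S1-x->S3; S1-y->S4; S2-x->S5; S2-y->S6; S3-x->S3; S3-y->S4; S4-x->S5; S4-y->S6; S5-x->S3; S5-y->S4; S6-x->S5; S6-y->S6

A DFA must remember the last 2 symbols (since which symbol is second-to-last isn't known until the input ends). Use one state per possible window of the last ≤2 symbols; accept from those whose window starts with `x`.
A 7-state machine:
        x   y  
>  S0   S1  S2 
   S1   S3  S4 
   S2   S5  S6 
 * S3   S3  S4 
 * S4   S5  S6 
   S5   S3  S4 
   S6   S5  S6 
(> = start, * = accepting)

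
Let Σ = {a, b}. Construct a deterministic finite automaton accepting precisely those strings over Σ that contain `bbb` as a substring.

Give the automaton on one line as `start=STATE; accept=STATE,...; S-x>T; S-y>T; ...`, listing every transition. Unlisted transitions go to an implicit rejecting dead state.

start=q0; accept=q3; q0-a>q0; q0-b>q1; q1-a>q0; q1-b>q2; q2-a>q0; q2-b>q3; q3-a>q3; q3-b>q3

Track how much of `bbb` has been matched so far: state q0 is no progress, q3 is the absorbing accept state reached once `bbb` has occurred. Intermediate states record partial matches; on a mismatch, fall back to the longest reusable overlap.
A 4-state machine:
        a   b  
>  q0   q0  q1 
   q1   q0  q2 
   q2   q0  q3 
 * q3   q3  q3 
(> = start, * = accepting)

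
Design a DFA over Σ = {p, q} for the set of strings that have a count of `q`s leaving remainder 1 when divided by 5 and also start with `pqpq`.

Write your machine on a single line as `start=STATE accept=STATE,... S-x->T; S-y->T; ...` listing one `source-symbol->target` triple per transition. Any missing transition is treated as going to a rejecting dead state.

start=s0; accept=s9; s0-p->s1; s0-q->s2; s1-p->s2; s1-q->s3; s2-p->s2; s2-q->s2; s3-p->s4; s3-q->s2; s4-p->s2; s4-q->s5; s5-p->s5; s5-q->s6; s6-p->s6; s6-q->s7; s7-p->s7; s7-q->s8; s8-p->s8; s8-q->s9; s9-p->s9; s9-q->s5

Run two small machines in parallel and take their product. One (5 states) tracks the count of `q`s modulo 5; the other (6 states) tracks whether the input so far still matches the prefix `pqpq`. Each combined state is a pair, one component from each; accept when both components accept. After merging equivalent states the machine shrinks.
A 10-state machine:
        p   q  
>  s0   s1  s2 
   s1   s2  s3 
   s2   s2  s2 
   s3   s4  s2 
   s4   s2  s5 
   s5   s5  s6 
   s6   s6  s7 
   s7   s7  s8 
   s8   s8  s9 
 * s9   s9  s5 
(> = start, * = accepting)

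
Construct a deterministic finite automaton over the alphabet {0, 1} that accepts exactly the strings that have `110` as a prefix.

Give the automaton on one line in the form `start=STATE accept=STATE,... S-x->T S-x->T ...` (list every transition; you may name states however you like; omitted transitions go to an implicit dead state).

start=S0 accept=S3 S0-0->S4 S0-1->S1 S1-0->S4 S1-1->S2 S2-0->S3 S2-1->S4 S3-0->S3 S3-1->S3 S4-0->S4 S4-1->S4

Check the first 3 symbols one by one: S0 through S2 record how many have matched `110` so far; any wrong symbol goes to the dead state S4. After all 3 match we enter the accepting sink S3.
5 states suffice.
        0   1  
>  S0   S4  S1 
   S1   S4  S2 
   S2   S3  S4 
 * S3   S3  S3 
   S4   S4  S4 
(> = start, * = accepting)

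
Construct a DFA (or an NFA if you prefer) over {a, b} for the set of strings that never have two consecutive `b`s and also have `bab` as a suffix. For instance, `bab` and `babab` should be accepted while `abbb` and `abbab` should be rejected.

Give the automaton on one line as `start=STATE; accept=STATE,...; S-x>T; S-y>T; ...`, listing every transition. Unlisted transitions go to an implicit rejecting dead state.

Run two small machines in parallel and take their product. One (3 states) tracks partial matches of the forbidden pattern `bb`; the other (4 states) tracks how much of the suffix `bab` has currently been matched. Each combined state is a pair, one component from each; accept when both components accept. After merging equivalent states the machine shrinks.
With 5 states:
        a   b  
>  S0   S0  S1 
   S1   S2  S3 
   S2   S0  S4 
   S3   S3  S3 
 * S4   S2  S3 
(> = start, * = accepting)

start=S0; accept=S4; S0-a>S0; S0-b>S1; S1-a>S2; S1-b>S3; S2-a>S0; S2-b>S4; S3-a>S3; S3-b>S3; S4-a>S2; S4-b>S3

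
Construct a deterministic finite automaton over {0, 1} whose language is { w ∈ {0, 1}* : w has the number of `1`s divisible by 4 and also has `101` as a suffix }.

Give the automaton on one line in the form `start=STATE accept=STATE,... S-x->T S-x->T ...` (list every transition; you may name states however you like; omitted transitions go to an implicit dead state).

Run two small machines in parallel and take their product. The first has 4 states tracking the count of `1`s modulo 4; the second has 4 states tracking how much of the suffix `101` has currently been matched. A product state is a pair (one from each), accepting exactly when both do.
A 16-state machine:
          0    1  
>  S0     S0   S1 
   S1     S2   S3 
   S2     S4   S5 
   S3     S6   S7 
   S4     S4   S3 
   S5     S6   S7 
   S6     S8   S9 
   S7    S10  S11 
   S8     S8   S7 
   S9    S10  S11 
   S10   S12  S13 
   S11   S14   S1 
   S12   S12  S11 
 * S13   S14   S1 
   S14    S0  S15 
   S15    S2   S3 
(> = start, * = accepting)

start=S0 accept=S13 S0-0->S0 S0-1->S1 S1-0->S2 S1-1->S3 S2-0->S4 S2-1->S5 S3-0->S6 S3-1->S7 S4-0->S4 S4-1->S3 S5-0->S6 S5-1->S7 S6-0->S8 S6-1->S9 S7-0->S10 S7-1->S11 S8-0->S8 S8-1->S7 S9-0->S10 S9-1->S11 S10-0->S12 S10-1->S13 S11-0->S14 S11-1->S1 S12-0->S12 S12-1->S11 S13-0->S14 S13-1->S1 S14-0->S0 S14-1->S15 S15-0->S2 S15-1->S3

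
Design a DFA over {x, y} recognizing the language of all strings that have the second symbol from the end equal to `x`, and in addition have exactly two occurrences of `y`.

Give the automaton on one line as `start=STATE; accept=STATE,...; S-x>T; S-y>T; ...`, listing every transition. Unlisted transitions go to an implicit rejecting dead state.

start=S0; accept=S4,S7; S0-x>S0; S0-y>S1; S1-x>S2; S1-y>S3; S2-x>S2; S2-y>S4; S3-x>S5; S3-y>S6; S4-x>S5; S4-y>S6; S5-x>S7; S5-y>S6; S6-x>S6; S6-y>S6; S7-x>S7; S7-y>S6

Build one automaton per condition and run them in lockstep. One (7 states) tracks the last 2 symbols read; the other (4 states) tracks the count of `y`s, saturating at 3. Each combined state is a pair, one component from each; accept when both components accept. Minimizing collapses redundant product states.
An 8-state machine:
        x   y  
>  S0   S0  S1 
   S1   S2  S3 
   S2   S2  S4 
   S3   S5  S6 
 * S4   S5  S6 
   S5   S7  S6 
   S6   S6  S6 
 * S7   S7  S6 
(> = start, * = accepting)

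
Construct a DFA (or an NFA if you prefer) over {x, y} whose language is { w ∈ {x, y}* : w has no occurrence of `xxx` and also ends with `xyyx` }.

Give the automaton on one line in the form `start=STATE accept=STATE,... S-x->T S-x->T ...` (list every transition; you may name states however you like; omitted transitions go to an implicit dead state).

start=S0 accept=S6 S0-x->S1 S0-y->S0 S1-x->S2 S1-y->S3 S2-x->S4 S2-y->S3 S3-x->S1 S3-y->S5 S4-x->S4 S4-y->S4 S5-x->S6 S5-y->S0 S6-x->S2 S6-y->S3

Handle the two conditions separately and then intersect. One (4 states) tracks partial matches of the forbidden pattern `xxx`; the other (5 states) tracks how much of the suffix `xyyx` has currently been matched. Each combined state is a pair, one component from each; accept when both components accept. Minimizing collapses redundant product states.
With 7 states:
        x   y  
>  S0   S1  S0 
   S1   S2  S3 
   S2   S4  S3 
   S3   S1  S5 
   S4   S4  S4 
   S5   S6  S0 
 * S6   S2  S3 
(> = start, * = accepting)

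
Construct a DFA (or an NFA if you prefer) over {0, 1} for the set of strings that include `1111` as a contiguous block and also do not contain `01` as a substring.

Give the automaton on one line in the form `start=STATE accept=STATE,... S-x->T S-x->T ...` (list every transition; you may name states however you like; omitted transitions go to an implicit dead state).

Build one automaton per condition and run them in lockstep. The first has 5 states tracking whether and how much of `1111` has been seen; the second has 3 states tracking partial matches of the forbidden pattern `01`. A product state is a pair (one from each), accepting exactly when both do. Equivalent product states are then merged.
With 7 states:
        0   1  
>  s0   s1  s2 
   s1   s1  s1 
   s2   s1  s3 
   s3   s1  s4 
   s4   s1  s5 
 * s5   s6  s5 
 * s6   s6  s1 
(> = start, * = accepting)

start=s0 accept=s5,s6 s0-0->s1 s0-1->s2 s1-0->s1 s1-1->s1 s2-0->s1 s2-1->s3 s3-0->s1 s3-1->s4 s4-0->s1 s4-1->s5 s5-0->s6 s5-1->s5 s6-0->s6 s6-1->s1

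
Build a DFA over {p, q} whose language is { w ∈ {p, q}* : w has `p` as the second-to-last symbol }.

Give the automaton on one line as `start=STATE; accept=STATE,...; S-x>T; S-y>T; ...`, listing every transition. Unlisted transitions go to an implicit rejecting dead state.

Because acceptance depends on a position counted from the end, the machine has to buffer the most recent 2 symbols. Make each state the string of the last up-to-2 symbols read; on input `x` shift the window left and append `x`. Accept when the buffered window has length 2 and begins with `p`.
       p  q 
>  A   B  C 
   B   D  E 
   C   F  G 
 * D   D  E 
 * E   F  G 
   F   D  E 
   G   F  G 
(> = start, * = accepting)

start=A; accept=D,E; A-p>B; A-q>C; B-p>D; B-q>E; C-p>F; C-q>G; D-p>D; D-q>E; E-p>F; E-q>G; F-p>D; F-q>E; G-p>F; G-q>G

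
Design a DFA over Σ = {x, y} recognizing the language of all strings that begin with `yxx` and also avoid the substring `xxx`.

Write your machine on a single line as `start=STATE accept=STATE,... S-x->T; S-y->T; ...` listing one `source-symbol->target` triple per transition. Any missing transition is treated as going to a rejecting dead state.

start=s0; accept=s7,s9,s10; s0-x->s1; s0-y->s2; s1-x->s3; s1-y->s4; s2-x->s5; s2-y->s4; s3-x->s6; s3-y->s4; s4-x->s1; s4-y->s4; s5-x->s7; s5-y->s4; s6-x->s6; s6-y->s6; s7-x->s8; s7-y->s9; s8-x->s8; s8-y->s8; s9-x->s10; s9-y->s9; s10-x->s7; s10-y->s9

Handle the two conditions separately and then intersect. The first has 5 states tracking whether the input so far still matches the prefix `yxx`; the second has 4 states tracking partial matches of the forbidden pattern `xxx`. A product state is a pair (one from each), accepting exactly when both do.
11 states suffice.
          x    y  
>  s0     s1   s2 
   s1     s3   s4 
   s2     s5   s4 
   s3     s6   s4 
   s4     s1   s4 
   s5     s7   s4 
   s6     s6   s6 
 * s7     s8   s9 
   s8     s8   s8 
 * s9    s10   s9 
 * s10    s7   s9 
(> = start, * = accepting)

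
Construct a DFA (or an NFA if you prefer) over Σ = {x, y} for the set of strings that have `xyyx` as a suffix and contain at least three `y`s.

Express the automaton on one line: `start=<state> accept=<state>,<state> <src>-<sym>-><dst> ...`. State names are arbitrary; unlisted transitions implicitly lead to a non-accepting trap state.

Handle the two conditions separately and then intersect. The first has 5 states tracking how much of the suffix `xyyx` has currently been matched; the second has 5 states tracking the count of `y`s, saturating at 4. A product state is a pair (one from each), accepting exactly when both do. Equivalent product states are then merged.
        x   y  
>  q0   q0  q1 
   q1   q2  q1 
   q2   q2  q3 
   q3   q2  q4 
   q4   q5  q1 
 * q5   q2  q3 
(> = start, * = accepting)

start=q0 accept=q5 q0-x->q0 q0-y->q1 q1-x->q2 q1-y->q1 q2-x->q2 q2-y->q3 q3-x->q2 q3-y->q4 q4-x->q5 q4-y->q1 q5-x->q2 q5-y->q3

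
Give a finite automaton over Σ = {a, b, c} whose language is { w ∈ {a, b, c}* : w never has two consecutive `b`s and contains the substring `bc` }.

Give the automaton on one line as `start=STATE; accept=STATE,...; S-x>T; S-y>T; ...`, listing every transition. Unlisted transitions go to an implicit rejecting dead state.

Build one automaton per condition and run them in lockstep. The first has 3 states tracking partial matches of the forbidden pattern `bb`; the second has 3 states tracking whether and how much of `bc` has been seen. A product state is a pair (one from each), accepting exactly when both do.
        a   b   c  
>  q0   q0  q1  q0 
   q1   q0  q2  q3 
   q2   q4  q2  q5 
 * q3   q3  q6  q3 
   q4   q4  q2  q4 
   q5   q5  q5  q5 
 * q6   q3  q5  q3 
(> = start, * = accepting)

start=q0; accept=q3,q6; q0-a>q0; q0-b>q1; q0-c>q0; q1-a>q0; q1-b>q2; q1-c>q3; q2-a>q4; q2-b>q2; q2-c>q5; q3-a>q3; q3-b>q6; q3-c>q3; q4-a>q4; q4-b>q2; q4-c>q4; q5-a>q5; q5-b>q5; q5-c>q5; q6-a>q3; q6-b>q5; q6-c>q3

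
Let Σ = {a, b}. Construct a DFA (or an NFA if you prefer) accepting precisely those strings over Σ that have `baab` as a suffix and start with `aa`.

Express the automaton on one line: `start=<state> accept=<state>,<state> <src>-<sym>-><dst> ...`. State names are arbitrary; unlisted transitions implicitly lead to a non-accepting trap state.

start=S0 accept=S11 S0-a->S1 S0-b->S2 S1-a->S3 S1-b->S2 S2-a->S4 S2-b->S2 S3-a->S3 S3-b->S5 S4-a->S6 S4-b->S2 S5-a->S7 S5-b->S5 S6-a->S8 S6-b->S9 S7-a->S10 S7-b->S5 S8-a->S8 S8-b->S2 S9-a->S4 S9-b->S2 S10-a->S3 S10-b->S11 S11-a->S7 S11-b->S5

Handle the two conditions separately and then intersect. The first has 5 states tracking how much of the suffix `baab` has currently been matched; the second has 4 states tracking whether the input so far still matches the prefix `aa`. A product state is a pair (one from each), accepting exactly when both do.
12 states suffice.
          a    b  
>  S0     S1   S2 
   S1     S3   S2 
   S2     S4   S2 
   S3     S3   S5 
   S4     S6   S2 
   S5     S7   S5 
   S6     S8   S9 
   S7    S10   S5 
   S8     S8   S2 
   S9     S4   S2 
   S10    S3  S11 
 * S11    S7   S5 
(> = start, * = accepting)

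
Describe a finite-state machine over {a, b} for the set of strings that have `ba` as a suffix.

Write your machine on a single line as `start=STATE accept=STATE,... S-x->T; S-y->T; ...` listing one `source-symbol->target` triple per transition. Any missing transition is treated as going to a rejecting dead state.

Remember how much of `ba` the current input suffix matches. State s0 means no match yet; s1 means the last symbol is `b`; s2 means the last 2 symbols are `ba`. Only s2 accepts. On a mismatch, fall back to the longest proper suffix that is still a prefix of `ba`.
        a   b  
>  s0   s0  s1 
   s1   s2  s1 
 * s2   s0  s1 
(> = start, * = accepting)

start=s0; accept=s2; s0-a->s0; s0-b->s1; s1-a->s2; s1-b->s1; s2-a->s0; s2-b->s1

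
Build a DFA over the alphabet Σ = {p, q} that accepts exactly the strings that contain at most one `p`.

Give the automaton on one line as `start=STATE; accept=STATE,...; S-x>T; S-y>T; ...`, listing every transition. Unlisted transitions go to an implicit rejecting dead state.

Only the number of `p`s matters, and only up to 2. Make a chain s0 → s1 → s2 advanced by each `p` (with s2 absorbing); every other symbol self-loops. The accepting set is {s0, s1}.
3 states suffice.
        p   q  
>* s0   s1  s0 
 * s1   s2  s1 
   s2   s2  s2 
(> = start, * = accepting)

start=s0; accept=s0,s1; s0-p>s1; s0-q>s0; s1-p>s2; s1-q>s1; s2-p>s2; s2-q>s2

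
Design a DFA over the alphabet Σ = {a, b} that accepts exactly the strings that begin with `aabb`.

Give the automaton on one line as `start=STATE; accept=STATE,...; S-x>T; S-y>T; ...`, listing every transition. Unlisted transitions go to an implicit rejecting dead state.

Walk along `aabb` while the input agrees: from s0 take `a` to s1, and so on. Any deviation drops to the rejecting sink s5. Once s4 is reached the prefix is confirmed and every continuation is accepted.
        a   b  
>  s0   s1  s5 
   s1   s2  s5 
   s2   s5  s3 
   s3   s5  s4 
 * s4   s4  s4 
   s5   s5  s5 
(> = start, * = accepting)

start=s0; accept=s4; s0-a>s1; s0-b>s5; s1-a>s2; s1-b>s5; s2-a>s5; s2-b>s3; s3-a>s5; s3-b>s4; s4-a>s4; s4-b>s4; s5-a>s5; s5-b>s5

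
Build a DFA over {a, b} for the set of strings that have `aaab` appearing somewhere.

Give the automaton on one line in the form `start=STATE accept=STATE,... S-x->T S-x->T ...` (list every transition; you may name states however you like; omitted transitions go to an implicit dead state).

start=q0 accept=q4 q0-a->q1 q0-b->q0 q1-a->q2 q1-b->q0 q2-a->q3 q2-b->q0 q3-a->q3 q3-b->q4 q4-a->q4 q4-b->q4

Track how much of `aaab` has been matched so far: state q0 is no progress, q4 is the absorbing accept state reached once `aaab` has occurred. Intermediate states record partial matches; on a mismatch, fall back to the longest reusable overlap.
        a   b  
>  q0   q1  q0 
   q1   q2  q0 
   q2   q3  q0 
   q3   q3  q4 
 * q4   q4  q4 
(> = start, * = accepting)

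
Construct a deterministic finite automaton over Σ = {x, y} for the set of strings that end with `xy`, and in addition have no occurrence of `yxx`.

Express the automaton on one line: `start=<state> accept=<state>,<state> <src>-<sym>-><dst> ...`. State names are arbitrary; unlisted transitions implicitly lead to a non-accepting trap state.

start=q0 accept=q3 q0-x->q1 q0-y->q2 q1-x->q1 q1-y->q3 q2-x->q4 q2-y->q2 q3-x->q4 q3-y->q2 q4-x->q5 q4-y->q3 q5-x->q5 q5-y->q6 q6-x->q5 q6-y->q7 q7-x->q5 q7-y->q7

Build one automaton per condition and run them in lockstep. The first has 3 states tracking how much of the suffix `xy` has currently been matched; the second has 4 states tracking partial matches of the forbidden pattern `yxx`. A product state is a pair (one from each), accepting exactly when both do.
An 8-state machine:
        x   y  
>  q0   q1  q2 
   q1   q1  q3 
   q2   q4  q2 
 * q3   q4  q2 
   q4   q5  q3 
   q5   q5  q6 
   q6   q5  q7 
   q7   q5  q7 
(> = start, * = accepting)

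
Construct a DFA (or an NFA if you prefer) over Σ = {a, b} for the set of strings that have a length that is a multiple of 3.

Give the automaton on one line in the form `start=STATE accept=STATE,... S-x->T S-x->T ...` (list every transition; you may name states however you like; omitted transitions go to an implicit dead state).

Count input length modulo 3: every symbol advances one step around the cycle q0 → q1 → q2 → q0. Accept at q0.
3 states suffice.
        a   b  
>* q0   q1  q1 
   q1   q2  q2 
   q2   q0  q0 
(> = start, * = accepting)

start=q0 accept=q0 q0-a->q1 q0-b->q1 q1-a->q2 q1-b->q2 q2-a->q0 q2-b->q0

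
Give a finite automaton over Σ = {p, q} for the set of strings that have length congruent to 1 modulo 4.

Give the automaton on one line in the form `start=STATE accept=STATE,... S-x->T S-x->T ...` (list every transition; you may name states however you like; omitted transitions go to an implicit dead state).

Only the length mod 4 matters, so use a 4-cycle: from any state, every input symbol moves to the next state, wrapping D back to A. Mark B accepting.
       p  q 
>  A   B  B 
 * B   C  C 
   C   D  D 
   D   A  A 
(> = start, * = accepting)

start=A accept=B A-p->B A-q->B B-p->C B-q->C C-p->D C-q->D D-p->A D-q->A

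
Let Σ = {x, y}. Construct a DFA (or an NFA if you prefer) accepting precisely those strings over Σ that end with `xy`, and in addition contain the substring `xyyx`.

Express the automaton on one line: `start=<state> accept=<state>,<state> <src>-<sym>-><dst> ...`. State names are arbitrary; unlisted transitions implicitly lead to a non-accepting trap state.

Run two small machines in parallel and take their product. The first has 3 states tracking how much of the suffix `xy` has currently been matched; the second has 5 states tracking whether and how much of `xyyx` has been seen. A product state is a pair (one from each), accepting exactly when both do.
A 7-state machine:
        x   y  
>  s0   s1  s0 
   s1   s1  s2 
   s2   s1  s3 
   s3   s4  s0 
   s4   s4  s5 
 * s5   s4  s6 
   s6   s4  s6 
(> = start, * = accepting)

start=s0 accept=s5 s0-x->s1 s0-y->s0 s1-x->s1 s1-y->s2 s2-x->s1 s2-y->s3 s3-x->s4 s3-y->s0 s4-x->s4 s4-y->s5 s5-x->s4 s5-y->s6 s6-x->s4 s6-y->s6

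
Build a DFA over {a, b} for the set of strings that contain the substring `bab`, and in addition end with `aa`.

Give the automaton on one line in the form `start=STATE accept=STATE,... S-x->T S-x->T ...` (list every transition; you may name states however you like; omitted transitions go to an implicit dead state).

start=S0 accept=S7 S0-a->S1 S0-b->S2 S1-a->S3 S1-b->S2 S2-a->S4 S2-b->S2 S3-a->S3 S3-b->S2 S4-a->S3 S4-b->S5 S5-a->S6 S5-b->S5 S6-a->S7 S6-b->S5 S7-a->S7 S7-b->S5

Handle the two conditions separately and then intersect. One (4 states) tracks whether and how much of `bab` has been seen; the other (3 states) tracks how much of the suffix `aa` has currently been matched. Each combined state is a pair, one component from each; accept when both components accept.
        a   b  
>  S0   S1  S2 
   S1   S3  S2 
   S2   S4  S2 
   S3   S3  S2 
   S4   S3  S5 
   S5   S6  S5 
   S6   S7  S5 
 * S7   S7  S5 
(> = start, * = accepting)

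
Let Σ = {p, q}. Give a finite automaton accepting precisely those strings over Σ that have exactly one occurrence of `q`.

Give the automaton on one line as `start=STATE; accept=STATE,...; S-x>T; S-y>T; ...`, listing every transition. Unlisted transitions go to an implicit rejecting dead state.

start=s0; accept=s1; s0-p>s0; s0-q>s1; s1-p>s1; s1-q>s2; s2-p>s2; s2-q>s2

Count `q`s, saturating at 2: state s0 means no `q` yet, s1 means one `q` seen, s2 means more than one. Each `q` increments (capped at s2); other symbols loop. Accept from {s1}.
With 3 states:
        p   q  
>  s0   s0  s1 
 * s1   s1  s2 
   s2   s2  s2 
(> = start, * = accepting)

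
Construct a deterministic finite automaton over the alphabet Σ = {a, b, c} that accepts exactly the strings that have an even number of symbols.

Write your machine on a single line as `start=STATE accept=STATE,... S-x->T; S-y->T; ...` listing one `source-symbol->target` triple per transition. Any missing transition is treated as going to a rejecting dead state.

Only the length mod 2 matters, so use a 2-cycle: from any state, every input symbol moves to the next state, wrapping q1 back to q0. Mark q0 accepting.
A 2-state machine:
        a   b   c  
>* q0   q1  q1  q1 
   q1   q0  q0  q0 
(> = start, * = accepting)

start=q0; accept=q0; q0-a->q1; q0-b->q1; q0-c->q1; q1-a->q0; q1-b->q0; q1-c->q0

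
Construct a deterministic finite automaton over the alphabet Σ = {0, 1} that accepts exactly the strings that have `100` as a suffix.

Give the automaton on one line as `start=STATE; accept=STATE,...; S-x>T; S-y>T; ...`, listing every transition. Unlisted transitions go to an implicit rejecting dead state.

start=A; accept=D; A-0>A; A-1>B; B-0>C; B-1>B; C-0>D; C-1>B; D-0>A; D-1>B

Let each state record the length of the longest suffix of the input read so far that is also a prefix of `100`. B means the last symbol is `1`; C means the last 2 symbols are `10`; D means the last 3 symbols are `100`. Accept only at D, where the string currently ends in `100`.
       0  1 
>  A   A  B 
   B   C  B 
   C   D  B 
 * D   A  B 
(> = start, * = accepting)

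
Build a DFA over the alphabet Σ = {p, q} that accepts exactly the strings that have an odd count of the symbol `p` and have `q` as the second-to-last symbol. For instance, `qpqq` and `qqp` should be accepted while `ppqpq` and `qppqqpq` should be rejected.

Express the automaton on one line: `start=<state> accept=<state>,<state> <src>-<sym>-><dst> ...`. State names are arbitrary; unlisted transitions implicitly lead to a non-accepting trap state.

start=A accept=F,K A-p->B A-q->C B-p->D B-q->E C-p->F C-q->G D-p->H D-q->I E-p->J E-q->K F-p->D F-q->E G-p->F G-q->G H-p->D H-q->E I-p->F I-q->G J-p->H J-q->I K-p->J K-q->K

Run two small machines in parallel and take their product. One (2 states) tracks the count of `p`s modulo 2; the other (7 states) tracks the last 2 symbols read. Each combined state is a pair, one component from each; accept when both components accept.
With 11 states:
       p  q 
>  A   B  C 
   B   D  E 
   C   F  G 
   D   H  I 
   E   J  K 
 * F   D  E 
   G   F  G 
   H   D  E 
   I   F  G 
   J   H  I 
 * K   J  K 
(> = start, * = accepting)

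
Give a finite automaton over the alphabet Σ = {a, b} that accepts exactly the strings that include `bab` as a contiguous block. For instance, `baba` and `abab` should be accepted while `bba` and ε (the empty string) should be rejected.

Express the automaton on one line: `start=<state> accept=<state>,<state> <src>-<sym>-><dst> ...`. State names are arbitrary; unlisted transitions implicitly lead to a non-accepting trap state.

start=q0 accept=q3 q0-a->q0 q0-b->q1 q1-a->q2 q1-b->q1 q2-a->q0 q2-b->q3 q3-a->q3 q3-b->q3

Track how much of `bab` has been matched so far: state q0 is no progress, q3 is the absorbing accept state reached once `bab` has occurred. Intermediate states record partial matches; on a mismatch, fall back to the longest reusable overlap.
        a   b  
>  q0   q0  q1 
   q1   q2  q1 
   q2   q0  q3 
 * q3   q3  q3 
(> = start, * = accepting)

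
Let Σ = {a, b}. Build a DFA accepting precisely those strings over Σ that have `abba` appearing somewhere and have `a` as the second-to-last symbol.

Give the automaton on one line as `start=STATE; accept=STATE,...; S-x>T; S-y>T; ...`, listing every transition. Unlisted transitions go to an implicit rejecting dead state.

Run two small machines in parallel and take their product. One (5 states) tracks whether and how much of `abba` has been seen; the other (7 states) tracks the last 2 symbols read. Each combined state is a pair, one component from each; accept when both components accept. Minimizing collapses redundant product states.
An 8-state machine:
        a   b  
>  s0   s1  s0 
   s1   s1  s2 
   s2   s1  s3 
   s3   s4  s0 
   s4   s5  s6 
 * s5   s5  s6 
 * s6   s4  s7 
   s7   s4  s7 
(> = start, * = accepting)

start=s0; accept=s5,s6; s0-a>s1; s0-b>s0; s1-a>s1; s1-b>s2; s2-a>s1; s2-b>s3; s3-a>s4; s3-b>s0; s4-a>s5; s4-b>s6; s5-a>s5; s5-b>s6; s6-a>s4; s6-b>s7; s7-a>s4; s7-b>s7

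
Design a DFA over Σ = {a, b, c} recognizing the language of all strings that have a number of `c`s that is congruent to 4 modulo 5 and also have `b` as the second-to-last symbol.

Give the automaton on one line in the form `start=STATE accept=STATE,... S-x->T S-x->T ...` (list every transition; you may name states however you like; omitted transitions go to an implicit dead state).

Run two small machines in parallel and take their product. The first has 5 states tracking the count of `c`s modulo 5; the second has 13 states tracking the last 2 symbols read. A product state is a pair (one from each), accepting exactly when both do. After merging equivalent states the machine shrinks.
9 states suffice.
        a   b   c  
>  q0   q0  q0  q1 
   q1   q1  q1  q2 
   q2   q2  q2  q3 
   q3   q3  q4  q5 
   q4   q3  q4  q6 
   q5   q5  q7  q0 
 * q6   q5  q7  q0 
   q7   q6  q8  q0 
 * q8   q6  q8  q0 
(> = start, * = accepting)

start=q0 accept=q6,q8 q0-a->q0 q0-b->q0 q0-c->q1 q1-a->q1 q1-b->q1 q1-c->q2 q2-a->q2 q2-b->q2 q2-c->q3 q3-a->q3 q3-b->q4 q3-c->q5 q4-a->q3 q4-b->q4 q4-c->q6 q5-a->q5 q5-b->q7 q5-c->q0 q6-a->q5 q6-b->q7 q6-c->q0 q7-a->q6 q7-b->q8 q7-c->q0 q8-a->q6 q8-b->q8 q8-c->q0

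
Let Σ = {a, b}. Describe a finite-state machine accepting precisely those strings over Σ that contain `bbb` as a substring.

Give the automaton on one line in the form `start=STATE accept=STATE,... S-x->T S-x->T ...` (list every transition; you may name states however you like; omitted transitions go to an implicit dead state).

States S0..S2 record the length of the longest prefix of `bbb` that matches the current input suffix. Reaching S3 means `bbb` has been seen, and we stay there forever. Accept from S3.
4 states suffice.
        a   b  
>  S0   S0  S1 
   S1   S0  S2 
   S2   S0  S3 
 * S3   S3  S3 
(> = start, * = accepting)

start=S0 accept=S3 S0-a->S0 S0-b->S1 S1-a->S0 S1-b->S2 S2-a->S0 S2-b->S3 S3-a->S3 S3-b->S3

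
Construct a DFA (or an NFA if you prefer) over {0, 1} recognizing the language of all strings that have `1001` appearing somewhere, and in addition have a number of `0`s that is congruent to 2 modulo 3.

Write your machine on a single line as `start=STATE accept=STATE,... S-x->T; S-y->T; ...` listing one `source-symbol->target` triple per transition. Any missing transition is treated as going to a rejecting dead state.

start=q0; accept=q11; q0-0->q1; q0-1->q2; q1-0->q3; q1-1->q4; q2-0->q5; q2-1->q2; q3-0->q0; q3-1->q6; q4-0->q7; q4-1->q4; q5-0->q8; q5-1->q4; q6-0->q9; q6-1->q6; q7-0->q10; q7-1->q6; q8-0->q0; q8-1->q11; q9-0->q12; q9-1->q2; q10-0->q1; q10-1->q13; q11-0->q13; q11-1->q11; q12-0->q3; q12-1->q14; q13-0->q14; q13-1->q13; q14-0->q11; q14-1->q14

Build one automaton per condition and run them in lockstep. The first has 5 states tracking whether and how much of `1001` has been seen; the second has 3 states tracking the count of `0`s modulo 3. A product state is a pair (one from each), accepting exactly when both do.
With 15 states:
          0    1  
>  q0     q1   q2 
   q1     q3   q4 
   q2     q5   q2 
   q3     q0   q6 
   q4     q7   q4 
   q5     q8   q4 
   q6     q9   q6 
   q7    q10   q6 
   q8     q0  q11 
   q9    q12   q2 
   q10    q1  q13 
 * q11   q13  q11 
   q12    q3  q14 
   q13   q14  q13 
   q14   q11  q14 
(> = start, * = accepting)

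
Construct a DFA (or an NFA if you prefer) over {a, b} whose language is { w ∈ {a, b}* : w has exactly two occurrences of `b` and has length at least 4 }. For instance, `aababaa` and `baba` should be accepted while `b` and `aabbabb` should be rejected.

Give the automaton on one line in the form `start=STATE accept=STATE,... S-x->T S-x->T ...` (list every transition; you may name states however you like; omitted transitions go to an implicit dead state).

Handle the two conditions separately and then intersect. The first has 4 states tracking the count of `b`s, saturating at 3; the second has 6 states tracking the input length, saturating at 5. A product state is a pair (one from each), accepting exactly when both do. After merging equivalent states the machine shrinks.
A 10-state machine:
        a   b  
>  s0   s1  s2 
   s1   s3  s4 
   s2   s4  s5 
   s3   s3  s6 
   s4   s6  s7 
   s5   s7  s8 
   s6   s6  s9 
   s7   s9  s8 
   s8   s8  s8 
 * s9   s9  s8 
(> = start, * = accepting)

start=s0 accept=s9 s0-a->s1 s0-b->s2 s1-a->s3 s1-b->s4 s2-a->s4 s2-b->s5 s3-a->s3 s3-b->s6 s4-a->s6 s4-b->s7 s5-a->s7 s5-b->s8 s6-a->s6 s6-b->s9 s7-a->s9 s7-b->s8 s8-a->s8 s8-b->s8 s9-a->s9 s9-b->s8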